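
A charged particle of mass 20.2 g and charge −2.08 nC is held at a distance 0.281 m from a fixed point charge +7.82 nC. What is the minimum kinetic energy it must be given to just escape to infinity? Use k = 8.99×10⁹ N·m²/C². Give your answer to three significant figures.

5.20×10⁻⁷ J

To just escape, total mechanical energy must reach zero at infinity: ½mv²_min + U = 0, so ½mv²_min = −U = |kQq|/r.
|U| = |kQq|/r = (8.99×10⁹ N·m²/C²)(7.82×10⁻⁹)(2.08×10⁻⁹)/(0.281) = 5.20×10⁻⁷ J.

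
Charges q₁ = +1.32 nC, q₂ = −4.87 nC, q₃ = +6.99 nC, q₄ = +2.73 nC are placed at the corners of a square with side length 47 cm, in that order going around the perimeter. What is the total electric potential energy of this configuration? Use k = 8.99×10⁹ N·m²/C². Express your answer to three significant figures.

The assembly work is the sum of pairwise potential energies, U = Σ_{i<j} kqᵢqⱼ/rᵢⱼ.
The four side pairs have separation 0.470 m and the two diagonal pairs 0.665 m.
Summing all 6 pair terms gives U = -3.95×10⁻⁷ J.

-3.95×10⁻⁷ J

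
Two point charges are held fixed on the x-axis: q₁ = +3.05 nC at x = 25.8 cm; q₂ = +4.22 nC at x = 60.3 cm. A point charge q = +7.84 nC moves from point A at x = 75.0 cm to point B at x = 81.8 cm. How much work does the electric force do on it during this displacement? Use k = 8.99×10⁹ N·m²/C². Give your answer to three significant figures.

The work done by the electric force is W_field = −ΔU = −q(V_B − V_A) = q(V_A − V_B).
At A: distances to the source charges are 0.492 m, 0.147 m; V_A = Σ kqᵢ/rᵢ = 314 V.
At B: distances to the source charges are 0.560 m, 0.215 m; V_B = Σ kqᵢ/rᵢ = 225 V.
ΔV = V_B − V_A = -88.4 V.
W_field = −qΔV = −(7.84×10⁻⁹ C)(-88.4 V) = 6.93×10⁻⁷ J.

6.93×10⁻⁷ J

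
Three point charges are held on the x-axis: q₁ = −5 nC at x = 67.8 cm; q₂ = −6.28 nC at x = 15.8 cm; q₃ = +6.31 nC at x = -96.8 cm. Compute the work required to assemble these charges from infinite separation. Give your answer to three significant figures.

The work to assemble the configuration equals its total potential energy, U = Σ kqᵢqⱼ/rᵢⱼ over all pairs.
Pair separations: r₁₂ = 0.520 m, r₁₃ = 1.65 m, r₂₃ = 1.13 m.
U = (5.43×10⁻⁷) + (-1.72×10⁻⁷) + (-3.16×10⁻⁷) = 5.42×10⁻⁸ J.

5.42×10⁻⁸ J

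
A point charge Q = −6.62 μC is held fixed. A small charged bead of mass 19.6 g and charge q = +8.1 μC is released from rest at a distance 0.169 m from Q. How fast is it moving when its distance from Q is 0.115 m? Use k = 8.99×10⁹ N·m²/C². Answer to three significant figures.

Only the electrostatic force acts, so mechanical energy is conserved: ½mv² = U₁ − U₂ = kQq(1/r₁ − 1/r₂).
U₁ − U₂ = (8.99×10⁹ N·m²/C²)(-6.62×10⁻⁶ C)(8.10×10⁻⁶ C)(1/0.169 − 1/0.115) = 1.34 J.
v = √(2·1.34/0.0196) = 11.7 m/s.

11.7 m/s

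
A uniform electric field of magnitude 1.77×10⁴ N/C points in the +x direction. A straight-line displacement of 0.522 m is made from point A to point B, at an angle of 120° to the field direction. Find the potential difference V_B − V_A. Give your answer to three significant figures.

4620 V

Only the component of displacement along E changes the potential: ΔV = −E·d·cosθ.
ΔV = −(1.77×10⁴ V/m)(0.522 m)cos120° = 4620 V.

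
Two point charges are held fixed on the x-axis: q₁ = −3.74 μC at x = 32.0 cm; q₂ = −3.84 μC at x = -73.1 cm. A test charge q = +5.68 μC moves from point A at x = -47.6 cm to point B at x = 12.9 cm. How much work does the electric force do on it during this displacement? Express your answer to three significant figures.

0.219 J

The work done by the electric force is W_field = −ΔU = −q(V_B − V_A) = q(V_A − V_B).
At A: distances to the source charges are 0.796 m, 0.255 m; V_A = Σ kqᵢ/rᵢ = -1.78×10⁵ V.
At B: distances to the source charges are 0.191 m, 0.860 m; V_B = Σ kqᵢ/rᵢ = -2.16×10⁵ V.
ΔV = V_B − V_A = -3.86×10⁴ V.
W_field = −qΔV = −(5.68×10⁻⁶ C)(-3.86×10⁴ V) = 0.219 J.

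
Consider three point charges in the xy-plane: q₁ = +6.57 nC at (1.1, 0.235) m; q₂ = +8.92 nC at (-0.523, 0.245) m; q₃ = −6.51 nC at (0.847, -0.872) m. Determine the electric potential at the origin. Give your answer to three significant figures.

143 V

The total potential is the scalar sum of each charge's contribution, V = Σ kqᵢ/rᵢ.
Distances from the field point to each charge: r₁ = 1.12 m, r₂ = 0.578 m, r₃ = 1.22 m.
V = k[(6.57×10⁻⁹)/(1.12) + (8.92×10⁻⁹)/(0.578) + (-6.51×10⁻⁹)/(1.22)] = 143 V.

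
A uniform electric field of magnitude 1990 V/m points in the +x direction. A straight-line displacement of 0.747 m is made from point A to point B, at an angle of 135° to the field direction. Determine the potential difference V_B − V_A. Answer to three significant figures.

Only the component of displacement along E changes the potential: ΔV = −E·d·cosθ.
ΔV = −(1990 V/m)(0.747 m)cos135° = 1050 V.

1050 V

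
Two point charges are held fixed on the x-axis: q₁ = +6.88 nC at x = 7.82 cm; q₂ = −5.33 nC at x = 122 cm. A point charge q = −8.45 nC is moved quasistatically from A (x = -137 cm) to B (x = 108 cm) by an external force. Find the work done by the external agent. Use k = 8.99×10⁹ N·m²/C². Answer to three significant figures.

2.57×10⁻⁶ J

For quasistatic motion the external work equals the change in potential energy: W_ext = qΔV = q(V_B − V_A).
At A: distances to the source charges are 1.45 m, 2.59 m; V_A = Σ kqᵢ/rᵢ = 24.2 V.
At B: distances to the source charges are 1.00 m, 0.140 m; V_B = Σ kqᵢ/rᵢ = -281 V.
ΔV = V_B − V_A = -305 V.
W_ext = qΔV = (-8.45×10⁻⁹ C)(-305 V) = 2.57×10⁻⁶ J.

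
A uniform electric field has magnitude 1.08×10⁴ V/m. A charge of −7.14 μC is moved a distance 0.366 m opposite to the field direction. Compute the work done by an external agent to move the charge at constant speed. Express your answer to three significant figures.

The potential change for a displacement 0.366 m opposite to the field direction is ΔV = +Ed = 3950 V.
W_ext = qΔV = -0.0282 J.

-0.0282 J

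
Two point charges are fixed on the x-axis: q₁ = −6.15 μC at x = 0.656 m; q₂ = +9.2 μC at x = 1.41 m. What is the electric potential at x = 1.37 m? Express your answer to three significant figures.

Electric potential is a scalar, so the contributions from each charge add algebraically: V = Σ kqᵢ/rᵢ.
Distances from the field point to each charge: r₁ = 0.714 m, r₂ = 0.0400 m.
V = k[(-6.15×10⁻⁶)/(0.714) + (9.20×10⁻⁶)/(0.0400)] = 1.99×10⁶ V.

1.99×10⁶ V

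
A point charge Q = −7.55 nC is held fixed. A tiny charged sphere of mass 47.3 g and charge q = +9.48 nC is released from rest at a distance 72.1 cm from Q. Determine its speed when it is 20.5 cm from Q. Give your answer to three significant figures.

Only the electrostatic force acts, so mechanical energy is conserved: ½mv² = U₁ − U₂ = kQq(1/r₁ − 1/r₂).
U₁ − U₂ = (8.99×10⁹ N·m²/C²)(-7.55×10⁻⁹ C)(9.48×10⁻⁹ C)(1/0.721 − 1/0.205) = 2.25×10⁻⁶ J.
v = √(2·2.25×10⁻⁶/0.0473) = 9.75×10⁻³ m/s.

9.75×10⁻³ m/s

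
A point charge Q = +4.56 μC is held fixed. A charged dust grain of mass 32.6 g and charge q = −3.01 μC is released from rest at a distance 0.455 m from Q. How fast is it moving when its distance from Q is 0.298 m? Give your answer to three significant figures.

Only the electrostatic force acts, so mechanical energy is conserved: ½mv² = U₁ − U₂ = kQq(1/r₁ − 1/r₂).
U₁ − U₂ = (8.99×10⁹ N·m²/C²)(4.56×10⁻⁶ C)(-3.01×10⁻⁶ C)(1/0.455 − 1/0.298) = 0.143 J.
v = √(2·0.143/0.0326) = 2.96 m/s.

2.96 m/s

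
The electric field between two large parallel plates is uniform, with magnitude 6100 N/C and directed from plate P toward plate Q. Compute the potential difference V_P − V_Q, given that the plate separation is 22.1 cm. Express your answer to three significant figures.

1350 V

In a uniform field, potential decreases in the direction of E: ΔV = −E·d for a displacement d parallel to E.
Going from Q to P is a displacement of 22.1 cm opposite to the field, so V_P − V_Q = +Ed = 1350 V.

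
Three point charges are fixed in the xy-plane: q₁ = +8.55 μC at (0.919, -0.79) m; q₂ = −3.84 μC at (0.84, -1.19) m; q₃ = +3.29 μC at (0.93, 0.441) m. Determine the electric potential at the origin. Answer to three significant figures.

6.85×10⁴ V

The total potential is the scalar sum of each charge's contribution, V = Σ kqᵢ/rᵢ.
Distances from the field point to each charge: r₁ = 1.21 m, r₂ = 1.46 m, r₃ = 1.03 m.
V = k[(8.55×10⁻⁶)/(1.21) + (-3.84×10⁻⁶)/(1.46) + (3.29×10⁻⁶)/(1.03)] = 6.85×10⁴ V.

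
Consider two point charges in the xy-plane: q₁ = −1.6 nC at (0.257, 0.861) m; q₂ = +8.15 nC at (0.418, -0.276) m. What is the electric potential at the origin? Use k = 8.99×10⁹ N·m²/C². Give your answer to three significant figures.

Electric potential is a scalar, so the contributions from each charge add algebraically: V = Σ kqᵢ/rᵢ.
Distances from the field point to each charge: r₁ = 0.899 m, r₂ = 0.501 m.
V = k[(-1.60×10⁻⁹)/(0.899) + (8.15×10⁻⁹)/(0.501)] = 130 V.

130 V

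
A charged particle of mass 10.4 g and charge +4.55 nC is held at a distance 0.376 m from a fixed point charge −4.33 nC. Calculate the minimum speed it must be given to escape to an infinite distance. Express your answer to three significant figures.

To just escape, total mechanical energy must reach zero at infinity: ½mv²_min + U = 0, so ½mv²_min = −U = |kQq|/r.
|U| = |kQq|/r = (8.99×10⁹ N·m²/C²)(4.33×10⁻⁹)(4.55×10⁻⁹)/(0.376) = 4.71×10⁻⁷ J.
v_min = √(2|U|/m) = √(2·4.71×10⁻⁷/0.0104) = 9.52×10⁻³ m/s.

9.52×10⁻³ m/s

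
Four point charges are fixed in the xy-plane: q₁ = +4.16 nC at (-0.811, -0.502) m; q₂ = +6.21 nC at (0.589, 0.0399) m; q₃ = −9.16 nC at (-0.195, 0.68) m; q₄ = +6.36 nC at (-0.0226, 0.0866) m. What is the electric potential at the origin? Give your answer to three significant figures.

Electric potential is a scalar, so the contributions from each charge add algebraically: V = Σ kqᵢ/rᵢ.
Distances from the field point to each charge: r₁ = 0.954 m, r₂ = 0.590 m, r₃ = 0.707 m, r₄ = 0.0895 m.
V = k[(4.16×10⁻⁹)/(0.954) + (6.21×10⁻⁹)/(0.590) + (-9.16×10⁻⁹)/(0.707) + (6.36×10⁻⁹)/(0.0895)] = 656 V.

656 V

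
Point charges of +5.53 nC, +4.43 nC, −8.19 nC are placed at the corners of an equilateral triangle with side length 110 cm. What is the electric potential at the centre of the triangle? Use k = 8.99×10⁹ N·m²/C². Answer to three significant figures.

The total potential is the scalar sum of each charge's contribution, V = Σ kqᵢ/rᵢ.
The distance from each vertex to the centroid is a/√3 = 0.635 m.
V = k[(5.53×10⁻⁹)/(0.635) + (4.43×10⁻⁹)/(0.635) + (-8.19×10⁻⁹)/(0.635)] = 25.1 V.

25.1 V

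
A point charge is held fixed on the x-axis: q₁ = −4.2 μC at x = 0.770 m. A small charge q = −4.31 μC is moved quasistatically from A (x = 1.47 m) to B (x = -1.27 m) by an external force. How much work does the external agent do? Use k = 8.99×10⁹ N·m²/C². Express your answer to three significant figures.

For quasistatic motion the external work equals the change in potential energy: W_ext = qΔV = q(V_B − V_A).
At A: distance to the source charge is 0.700 m; V_A = kq₁/r = -5.39×10⁴ V.
At B: distance to the source charge is 2.04 m; V_B = kq₁/r = -1.85×10⁴ V.
ΔV = V_B − V_A = 3.54×10⁴ V.
W_ext = qΔV = (-4.31×10⁻⁶ C)(3.54×10⁴ V) = -0.153 J.

-0.153 J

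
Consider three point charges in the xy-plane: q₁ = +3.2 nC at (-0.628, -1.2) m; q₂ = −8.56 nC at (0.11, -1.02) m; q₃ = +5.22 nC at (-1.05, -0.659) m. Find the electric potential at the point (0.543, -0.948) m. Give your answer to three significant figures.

-122 V

Electric potential is a scalar, so the contributions from each charge add algebraically: V = Σ kqᵢ/rᵢ.
Distances from the field point to each charge: r₁ = 1.20 m, r₂ = 0.439 m, r₃ = 1.62 m.
V = k[(3.20×10⁻⁹)/(1.20) + (-8.56×10⁻⁹)/(0.439) + (5.22×10⁻⁹)/(1.62)] = -122 V.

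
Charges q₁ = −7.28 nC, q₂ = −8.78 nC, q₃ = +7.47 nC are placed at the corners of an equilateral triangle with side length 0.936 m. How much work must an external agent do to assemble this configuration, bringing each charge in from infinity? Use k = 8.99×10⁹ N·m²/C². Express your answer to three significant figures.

The assembly work is the sum of pairwise potential energies, U = Σ_{i<j} kqᵢqⱼ/rᵢⱼ.
All three pair separations equal the side length, 0.936 m.
U = (6.14×10⁻⁷) + (-5.22×10⁻⁷) + (-6.30×10⁻⁷) = -5.38×10⁻⁷ J.

-5.38×10⁻⁷ J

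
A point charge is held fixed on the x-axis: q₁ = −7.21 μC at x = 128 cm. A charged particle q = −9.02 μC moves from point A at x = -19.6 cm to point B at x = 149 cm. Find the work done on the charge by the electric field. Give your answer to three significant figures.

The work done by the electric force is W_field = −ΔU = −q(V_B − V_A) = q(V_A − V_B).
At A: distance to the source charge is 1.48 m; V_A = kq₁/r = -4.39×10⁴ V.
At B: distance to the source charge is 0.210 m; V_B = kq₁/r = -3.09×10⁵ V.
ΔV = V_B − V_A = -2.65×10⁵ V.
W_field = −qΔV = −(-9.02×10⁻⁶ C)(-2.65×10⁵ V) = -2.39 J.

-2.39 J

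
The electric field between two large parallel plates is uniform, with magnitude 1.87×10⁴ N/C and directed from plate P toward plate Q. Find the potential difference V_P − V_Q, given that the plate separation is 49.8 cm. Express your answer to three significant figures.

In a uniform field, potential decreases in the direction of E: ΔV = −E·d for a displacement d parallel to E.
Going from Q to P is a displacement of 49.8 cm opposite to the field, so V_P − V_Q = +Ed = 9310 V.

9310 V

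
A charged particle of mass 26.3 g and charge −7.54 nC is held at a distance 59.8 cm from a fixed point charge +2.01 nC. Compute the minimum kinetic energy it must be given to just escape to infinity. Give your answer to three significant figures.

2.28×10⁻⁷ J

To just escape, total mechanical energy must reach zero at infinity: ½mv²_min + U = 0, so ½mv²_min = −U = |kQq|/r.
|U| = |kQq|/r = (8.99×10⁹ N·m²/C²)(2.01×10⁻⁹)(7.54×10⁻⁹)/(0.598) = 2.28×10⁻⁷ J.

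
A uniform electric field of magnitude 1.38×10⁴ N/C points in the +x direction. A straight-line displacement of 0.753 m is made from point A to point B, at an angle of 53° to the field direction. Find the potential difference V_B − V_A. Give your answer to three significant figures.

Only the component of displacement along E changes the potential: ΔV = −E·d·cosθ.
ΔV = −(1.38×10⁴ V/m)(0.753 m)cos53° = -6250 V.

-6250 V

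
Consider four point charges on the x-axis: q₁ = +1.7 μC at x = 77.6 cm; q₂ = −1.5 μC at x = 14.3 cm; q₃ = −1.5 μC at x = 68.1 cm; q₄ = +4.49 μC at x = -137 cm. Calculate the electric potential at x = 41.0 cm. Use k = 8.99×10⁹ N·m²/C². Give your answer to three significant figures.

-3.58×10⁴ V

Electric potential is a scalar, so the contributions from each charge add algebraically: V = Σ kqᵢ/rᵢ.
Distances from the field point to each charge: r₁ = 0.366 m, r₂ = 0.267 m, r₃ = 0.271 m, r₄ = 1.78 m.
V = k[(1.70×10⁻⁶)/(0.366) + (-1.50×10⁻⁶)/(0.267) + (-1.50×10⁻⁶)/(0.271) + (4.49×10⁻⁶)/(1.78)] = -3.58×10⁴ V.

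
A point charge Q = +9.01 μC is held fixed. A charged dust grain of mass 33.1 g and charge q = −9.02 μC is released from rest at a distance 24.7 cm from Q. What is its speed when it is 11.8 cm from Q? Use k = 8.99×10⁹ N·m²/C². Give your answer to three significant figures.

Only the electrostatic force acts, so mechanical energy is conserved: ½mv² = U₁ − U₂ = kQq(1/r₁ − 1/r₂).
U₁ − U₂ = (8.99×10⁹ N·m²/C²)(9.01×10⁻⁶ C)(-9.02×10⁻⁶ C)(1/0.247 − 1/0.118) = 3.23 J.
v = √(2·3.23/0.0331) = 14.0 m/s.

14.0 m/s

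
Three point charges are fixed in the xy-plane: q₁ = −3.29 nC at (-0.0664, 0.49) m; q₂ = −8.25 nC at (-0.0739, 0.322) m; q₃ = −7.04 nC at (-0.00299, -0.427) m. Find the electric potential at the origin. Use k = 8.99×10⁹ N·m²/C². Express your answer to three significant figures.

-433 V

The total potential is the scalar sum of each charge's contribution, V = Σ kqᵢ/rᵢ.
Distances from the field point to each charge: r₁ = 0.494 m, r₂ = 0.330 m, r₃ = 0.427 m.
V = k[(-3.29×10⁻⁹)/(0.494) + (-8.25×10⁻⁹)/(0.330) + (-7.04×10⁻⁹)/(0.427)] = -433 V.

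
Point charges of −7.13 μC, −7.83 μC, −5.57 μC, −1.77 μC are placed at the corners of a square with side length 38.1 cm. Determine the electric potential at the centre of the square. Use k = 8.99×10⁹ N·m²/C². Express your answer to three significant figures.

-7.44×10⁵ V

The total potential is the scalar sum of each charge's contribution, V = Σ kqᵢ/rᵢ.
The distance from each corner to the centre is a√2/2 = 0.269 m.
V = k[(-7.13×10⁻⁶)/(0.269) + (-7.83×10⁻⁶)/(0.269) + (-5.57×10⁻⁶)/(0.269) + (-1.77×10⁻⁶)/(0.269)] = -7.44×10⁵ V.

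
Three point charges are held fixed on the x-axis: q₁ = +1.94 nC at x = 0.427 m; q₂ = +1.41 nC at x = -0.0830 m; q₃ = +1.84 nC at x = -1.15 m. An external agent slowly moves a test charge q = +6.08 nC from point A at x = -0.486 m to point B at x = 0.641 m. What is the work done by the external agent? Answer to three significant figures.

1.99×10⁻⁷ J

For quasistatic motion the external work equals the change in potential energy: W_ext = qΔV = q(V_B − V_A).
At A: distances to the source charges are 0.913 m, 0.403 m, 0.664 m; V_A = Σ kqᵢ/rᵢ = 75.5 V.
At B: distances to the source charges are 0.214 m, 0.724 m, 1.79 m; V_B = Σ kqᵢ/rᵢ = 108 V.
ΔV = V_B − V_A = 32.8 V.
W_ext = qΔV = (6.08×10⁻⁹ C)(32.8 V) = 1.99×10⁻⁷ J.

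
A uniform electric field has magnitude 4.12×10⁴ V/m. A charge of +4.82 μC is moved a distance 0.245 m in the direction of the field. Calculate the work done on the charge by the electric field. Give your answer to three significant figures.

The potential change for a displacement 0.245 m in the direction of the field is ΔV = −Ed = -1.01×10⁴ V.
W_field = −qΔV = 0.0487 J.

0.0487 J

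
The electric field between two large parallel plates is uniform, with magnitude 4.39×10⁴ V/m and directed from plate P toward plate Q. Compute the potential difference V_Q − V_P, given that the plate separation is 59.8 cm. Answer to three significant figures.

In a uniform field, potential decreases in the direction of E: ΔV = −E·d for a displacement d parallel to E.
Going from P to Q is a displacement of 59.8 cm along the field, so V_Q − V_P = −Ed = -2.63×10⁴ V.

-2.63×10⁴ V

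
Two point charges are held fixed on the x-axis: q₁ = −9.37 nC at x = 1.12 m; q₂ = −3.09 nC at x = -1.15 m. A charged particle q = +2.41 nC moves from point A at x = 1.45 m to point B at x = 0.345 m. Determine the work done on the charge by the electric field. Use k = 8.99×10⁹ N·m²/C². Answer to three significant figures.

-3.34×10⁻⁷ J

The work done by the electric force is W_field = −ΔU = −q(V_B − V_A) = q(V_A − V_B).
At A: distances to the source charges are 0.330 m, 2.60 m; V_A = Σ kqᵢ/rᵢ = -266 V.
At B: distances to the source charges are 0.775 m, 1.49 m; V_B = Σ kqᵢ/rᵢ = -127 V.
ΔV = V_B − V_A = 139 V.
W_field = −qΔV = −(2.41×10⁻⁹ C)(139 V) = -3.34×10⁻⁷ J.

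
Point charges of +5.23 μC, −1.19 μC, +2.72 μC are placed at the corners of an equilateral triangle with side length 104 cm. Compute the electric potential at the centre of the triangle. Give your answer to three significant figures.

Electric potential is a scalar, so the contributions from each charge add algebraically: V = Σ kqᵢ/rᵢ.
The distance from each vertex to the centroid is a/√3 = 0.600 m.
V = k[(5.23×10⁻⁶)/(0.600) + (-1.19×10⁻⁶)/(0.600) + (2.72×10⁻⁶)/(0.600)] = 1.01×10⁵ V.

1.01×10⁵ V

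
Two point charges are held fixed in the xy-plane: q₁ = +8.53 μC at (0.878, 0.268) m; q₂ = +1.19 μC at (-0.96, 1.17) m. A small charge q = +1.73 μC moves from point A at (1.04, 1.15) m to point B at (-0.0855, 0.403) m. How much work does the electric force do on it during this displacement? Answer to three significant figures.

The work done by the electric force is W_field = −ΔU = −q(V_B − V_A) = q(V_A − V_B).
At A: distances to the source charges are 0.897 m, 2.00 m; V_A = Σ kqᵢ/rᵢ = 9.09×10⁴ V.
At B: distances to the source charges are 0.973 m, 1.16 m; V_B = Σ kqᵢ/rᵢ = 8.80×10⁴ V.
ΔV = V_B − V_A = -2850 V.
W_field = −qΔV = −(1.73×10⁻⁶ C)(-2850 V) = 4.92×10⁻³ J.

4.92×10⁻³ J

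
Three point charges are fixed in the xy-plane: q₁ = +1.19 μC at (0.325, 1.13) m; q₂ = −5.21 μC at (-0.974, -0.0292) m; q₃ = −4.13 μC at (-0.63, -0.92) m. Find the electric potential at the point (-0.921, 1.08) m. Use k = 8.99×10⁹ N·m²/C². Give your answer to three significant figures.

Electric potential is a scalar, so the contributions from each charge add algebraically: V = Σ kqᵢ/rᵢ.
Distances from the field point to each charge: r₁ = 1.25 m, r₂ = 1.11 m, r₃ = 2.02 m.
V = k[(1.19×10⁻⁶)/(1.25) + (-5.21×10⁻⁶)/(1.11) + (-4.13×10⁻⁶)/(2.02)] = -5.20×10⁴ V.

-5.20×10⁴ V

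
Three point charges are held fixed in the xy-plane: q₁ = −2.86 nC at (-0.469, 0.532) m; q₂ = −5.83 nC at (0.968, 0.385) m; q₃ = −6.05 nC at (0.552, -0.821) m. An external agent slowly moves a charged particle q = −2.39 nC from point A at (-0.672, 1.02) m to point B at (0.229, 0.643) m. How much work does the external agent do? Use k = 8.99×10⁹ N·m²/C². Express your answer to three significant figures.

8.74×10⁻⁸ J

For quasistatic motion the external work equals the change in potential energy: W_ext = qΔV = q(V_B − V_A).
At A: distances to the source charges are 0.529 m, 1.76 m, 2.21 m; V_A = Σ kqᵢ/rᵢ = -103 V.
At B: distances to the source charges are 0.707 m, 0.783 m, 1.50 m; V_B = Σ kqᵢ/rᵢ = -140 V.
ΔV = V_B − V_A = -36.6 V.
W_ext = qΔV = (-2.39×10⁻⁹ C)(-36.6 V) = 8.74×10⁻⁸ J.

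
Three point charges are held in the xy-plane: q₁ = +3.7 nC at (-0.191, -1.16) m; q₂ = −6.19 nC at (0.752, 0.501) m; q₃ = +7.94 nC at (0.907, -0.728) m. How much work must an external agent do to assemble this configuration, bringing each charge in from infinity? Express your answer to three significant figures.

The work to assemble the configuration equals its total potential energy, U = Σ kqᵢqⱼ/rᵢⱼ over all pairs.
Pair separations: r₁₂ = 1.91 m, r₁₃ = 1.18 m, r₂₃ = 1.24 m.
U = (-1.08×10⁻⁷) + (2.24×10⁻⁷) + (-3.57×10⁻⁷) = -2.41×10⁻⁷ J.

-2.41×10⁻⁷ J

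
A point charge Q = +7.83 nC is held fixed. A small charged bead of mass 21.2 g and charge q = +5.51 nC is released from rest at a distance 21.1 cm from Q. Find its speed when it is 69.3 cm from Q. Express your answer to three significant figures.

0.0110 m/s

Only the electrostatic force acts, so mechanical energy is conserved: ½mv² = U₁ − U₂ = kQq(1/r₁ − 1/r₂).
U₁ − U₂ = (8.99×10⁹ N·m²/C²)(7.83×10⁻⁹ C)(5.51×10⁻⁹ C)(1/0.211 − 1/0.693) = 1.28×10⁻⁶ J.
v = √(2·1.28×10⁻⁶/0.0212) = 0.0110 m/s.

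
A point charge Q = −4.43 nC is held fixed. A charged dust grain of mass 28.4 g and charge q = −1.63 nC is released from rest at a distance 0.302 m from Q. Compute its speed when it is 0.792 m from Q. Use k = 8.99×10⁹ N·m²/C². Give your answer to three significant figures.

3.06×10⁻³ m/s

Only the electrostatic force acts, so mechanical energy is conserved: ½mv² = U₁ − U₂ = kQq(1/r₁ − 1/r₂).
U₁ − U₂ = (8.99×10⁹ N·m²/C²)(-4.43×10⁻⁹ C)(-1.63×10⁻⁹ C)(1/0.302 − 1/0.792) = 1.33×10⁻⁷ J.
v = √(2·1.33×10⁻⁷/0.0284) = 3.06×10⁻³ m/s.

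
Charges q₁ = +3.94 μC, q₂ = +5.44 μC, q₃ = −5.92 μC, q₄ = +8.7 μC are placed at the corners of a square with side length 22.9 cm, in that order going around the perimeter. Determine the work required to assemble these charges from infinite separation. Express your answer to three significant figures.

-0.433 J

The work to assemble the configuration equals its total potential energy, U = Σ kqᵢqⱼ/rᵢⱼ over all pairs.
The four side pairs have separation 0.229 m and the two diagonal pairs 0.324 m.
Summing all 6 pair terms gives U = -0.433 J.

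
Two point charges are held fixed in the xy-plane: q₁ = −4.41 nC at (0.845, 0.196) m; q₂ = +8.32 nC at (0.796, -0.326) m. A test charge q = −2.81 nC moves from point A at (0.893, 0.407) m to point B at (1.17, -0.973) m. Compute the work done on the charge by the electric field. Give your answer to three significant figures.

The work done by the electric force is W_field = −ΔU = −q(V_B − V_A) = q(V_A − V_B).
At A: distances to the source charges are 0.216 m, 0.739 m; V_A = Σ kqᵢ/rᵢ = -82.1 V.
At B: distances to the source charges are 1.21 m, 0.747 m; V_B = Σ kqᵢ/rᵢ = 67.4 V.
ΔV = V_B − V_A = 149 V.
W_field = −qΔV = −(-2.81×10⁻⁹ C)(149 V) = 4.20×10⁻⁷ J.

4.20×10⁻⁷ J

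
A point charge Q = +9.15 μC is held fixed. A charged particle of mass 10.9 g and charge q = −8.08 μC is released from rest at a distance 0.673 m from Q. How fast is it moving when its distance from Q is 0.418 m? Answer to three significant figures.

Only the electrostatic force acts, so mechanical energy is conserved: ½mv² = U₁ − U₂ = kQq(1/r₁ − 1/r₂).
U₁ − U₂ = (8.99×10⁹ N·m²/C²)(9.15×10⁻⁶ C)(-8.08×10⁻⁶ C)(1/0.673 − 1/0.418) = 0.602 J.
v = √(2·0.602/0.0109) = 10.5 m/s.

10.5 m/s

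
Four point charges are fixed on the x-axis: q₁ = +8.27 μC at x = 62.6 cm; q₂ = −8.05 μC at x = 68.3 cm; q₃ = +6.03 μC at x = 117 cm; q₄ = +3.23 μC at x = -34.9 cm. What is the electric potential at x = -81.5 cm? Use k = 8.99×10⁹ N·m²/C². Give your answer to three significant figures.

9.29×10⁴ V

Electric potential is a scalar, so the contributions from each charge add algebraically: V = Σ kqᵢ/rᵢ.
Distances from the field point to each charge: r₁ = 1.44 m, r₂ = 1.50 m, r₃ = 1.98 m, r₄ = 0.466 m.
V = k[(8.27×10⁻⁶)/(1.44) + (-8.05×10⁻⁶)/(1.50) + (6.03×10⁻⁶)/(1.98) + (3.23×10⁻⁶)/(0.466)] = 9.29×10⁴ V.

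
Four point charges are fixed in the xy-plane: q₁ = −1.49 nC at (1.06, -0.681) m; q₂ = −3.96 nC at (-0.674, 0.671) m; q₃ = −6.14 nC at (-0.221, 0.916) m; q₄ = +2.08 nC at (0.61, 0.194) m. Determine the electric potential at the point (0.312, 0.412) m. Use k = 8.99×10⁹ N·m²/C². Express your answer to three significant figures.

-69.6 V

The total potential is the scalar sum of each charge's contribution, V = Σ kqᵢ/rᵢ.
Distances from the field point to each charge: r₁ = 1.32 m, r₂ = 1.02 m, r₃ = 0.734 m, r₄ = 0.369 m.
V = k[(-1.49×10⁻⁹)/(1.32) + (-3.96×10⁻⁹)/(1.02) + (-6.14×10⁻⁹)/(0.734) + (2.08×10⁻⁹)/(0.369)] = -69.6 V.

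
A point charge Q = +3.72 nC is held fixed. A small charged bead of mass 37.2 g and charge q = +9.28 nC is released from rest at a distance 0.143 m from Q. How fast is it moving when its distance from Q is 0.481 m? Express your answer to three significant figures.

Only the electrostatic force acts, so mechanical energy is conserved: ½mv² = U₁ − U₂ = kQq(1/r₁ − 1/r₂).
U₁ − U₂ = (8.99×10⁹ N·m²/C²)(3.72×10⁻⁹ C)(9.28×10⁻⁹ C)(1/0.143 − 1/0.481) = 1.53×10⁻⁶ J.
v = √(2·1.53×10⁻⁶/0.0372) = 9.05×10⁻³ m/s.

9.05×10⁻³ m/s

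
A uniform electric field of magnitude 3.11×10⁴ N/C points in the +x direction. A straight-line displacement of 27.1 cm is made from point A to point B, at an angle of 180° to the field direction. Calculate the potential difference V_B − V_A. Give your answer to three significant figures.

8430 V

Only the component of displacement along E changes the potential: ΔV = −E·d·cosθ.
ΔV = −(3.11×10⁴ V/m)(0.271 m)cos180° = 8430 V.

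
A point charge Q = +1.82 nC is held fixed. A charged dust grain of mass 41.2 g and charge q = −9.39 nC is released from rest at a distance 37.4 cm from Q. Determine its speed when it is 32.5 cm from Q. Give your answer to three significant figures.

1.73×10⁻³ m/s

Only the electrostatic force acts, so mechanical energy is conserved: ½mv² = U₁ − U₂ = kQq(1/r₁ − 1/r₂).
U₁ − U₂ = (8.99×10⁹ N·m²/C²)(1.82×10⁻⁹ C)(-9.39×10⁻⁹ C)(1/0.374 − 1/0.325) = 6.19×10⁻⁸ J.
v = √(2·6.19×10⁻⁸/0.0412) = 1.73×10⁻³ m/s.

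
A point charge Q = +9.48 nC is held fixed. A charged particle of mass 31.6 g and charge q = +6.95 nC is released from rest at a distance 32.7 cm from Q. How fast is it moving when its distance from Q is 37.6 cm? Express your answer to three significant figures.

Only the electrostatic force acts, so mechanical energy is conserved: ½mv² = U₁ − U₂ = kQq(1/r₁ − 1/r₂).
U₁ − U₂ = (8.99×10⁹ N·m²/C²)(9.48×10⁻⁹ C)(6.95×10⁻⁹ C)(1/0.327 − 1/0.376) = 2.36×10⁻⁷ J.
v = √(2·2.36×10⁻⁷/0.0316) = 3.87×10⁻³ m/s.

3.87×10⁻³ m/s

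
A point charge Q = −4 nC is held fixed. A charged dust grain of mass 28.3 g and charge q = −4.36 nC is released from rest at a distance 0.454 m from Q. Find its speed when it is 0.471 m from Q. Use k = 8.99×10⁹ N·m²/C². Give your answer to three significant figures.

Only the electrostatic force acts, so mechanical energy is conserved: ½mv² = U₁ − U₂ = kQq(1/r₁ − 1/r₂).
U₁ − U₂ = (8.99×10⁹ N·m²/C²)(-4.00×10⁻⁹ C)(-4.36×10⁻⁹ C)(1/0.454 − 1/0.471) = 1.25×10⁻⁸ J.
v = √(2·1.25×10⁻⁸/0.0283) = 9.39×10⁻⁴ m/s.

9.39×10⁻⁴ m/s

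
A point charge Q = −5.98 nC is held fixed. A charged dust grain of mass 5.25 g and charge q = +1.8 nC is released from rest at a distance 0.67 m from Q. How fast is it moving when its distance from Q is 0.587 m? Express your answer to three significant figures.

2.79×10⁻³ m/s

Only the electrostatic force acts, so mechanical energy is conserved: ½mv² = U₁ − U₂ = kQq(1/r₁ − 1/r₂).
U₁ − U₂ = (8.99×10⁹ N·m²/C²)(-5.98×10⁻⁹ C)(1.80×10⁻⁹ C)(1/0.670 − 1/0.587) = 2.04×10⁻⁸ J.
v = √(2·2.04×10⁻⁸/5.25×10⁻³) = 2.79×10⁻³ m/s.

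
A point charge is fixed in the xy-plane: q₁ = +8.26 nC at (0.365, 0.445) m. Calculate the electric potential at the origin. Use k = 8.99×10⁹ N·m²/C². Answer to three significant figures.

Electric potential is a scalar, so the contributions from each charge add algebraically: V = Σ kqᵢ/rᵢ.
Distances from the field point to each charge: r₁ = 0.576 m.
V = k[(8.26×10⁻⁹)/(0.576)] = 129 V.

129 V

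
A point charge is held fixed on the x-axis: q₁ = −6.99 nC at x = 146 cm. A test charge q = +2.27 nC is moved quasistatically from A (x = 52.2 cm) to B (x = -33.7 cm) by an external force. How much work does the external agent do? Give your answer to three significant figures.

For quasistatic motion the external work equals the change in potential energy: W_ext = qΔV = q(V_B − V_A).
At A: distance to the source charge is 0.938 m; V_A = kq₁/r = -67.0 V.
At B: distance to the source charge is 1.80 m; V_B = kq₁/r = -35.0 V.
ΔV = V_B − V_A = 32.0 V.
W_ext = qΔV = (2.27×10⁻⁹ C)(32.0 V) = 7.27×10⁻⁸ J.

7.27×10⁻⁸ J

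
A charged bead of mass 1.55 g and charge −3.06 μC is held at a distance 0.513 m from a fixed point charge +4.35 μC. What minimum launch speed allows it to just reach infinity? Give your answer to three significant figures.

To just escape, total mechanical energy must reach zero at infinity: ½mv²_min + U = 0, so ½mv²_min = −U = |kQq|/r.
|U| = |kQq|/r = (8.99×10⁹ N·m²/C²)(4.35×10⁻⁶)(3.06×10⁻⁶)/(0.513) = 0.233 J.
v_min = √(2|U|/m) = √(2·0.233/1.55×10⁻³) = 17.3 m/s.

17.3 m/s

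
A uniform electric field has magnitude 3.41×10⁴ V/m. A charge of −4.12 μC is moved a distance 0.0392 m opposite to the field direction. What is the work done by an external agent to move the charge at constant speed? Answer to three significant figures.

-5.51×10⁻³ J

The potential change for a displacement 0.0392 m opposite to the field direction is ΔV = +Ed = 1340 V.
W_ext = qΔV = -5.51×10⁻³ J.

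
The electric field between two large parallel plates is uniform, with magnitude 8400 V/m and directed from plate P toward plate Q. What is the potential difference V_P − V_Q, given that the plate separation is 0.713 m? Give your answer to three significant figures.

5990 V

In a uniform field, potential decreases in the direction of E: ΔV = −E·d for a displacement d parallel to E.
Going from Q to P is a displacement of 0.713 m opposite to the field, so V_P − V_Q = +Ed = 5990 V.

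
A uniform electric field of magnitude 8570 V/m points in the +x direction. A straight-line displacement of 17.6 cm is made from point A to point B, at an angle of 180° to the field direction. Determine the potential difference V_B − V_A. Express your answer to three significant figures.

Only the component of displacement along E changes the potential: ΔV = −E·d·cosθ.
ΔV = −(8570 V/m)(0.176 m)cos180° = 1510 V.

1510 V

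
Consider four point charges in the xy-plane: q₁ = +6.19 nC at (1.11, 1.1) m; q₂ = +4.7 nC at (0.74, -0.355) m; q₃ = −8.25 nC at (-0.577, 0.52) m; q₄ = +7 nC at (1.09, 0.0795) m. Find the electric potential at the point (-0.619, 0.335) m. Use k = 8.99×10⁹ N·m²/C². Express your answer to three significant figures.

-297 V

The total potential is the scalar sum of each charge's contribution, V = Σ kqᵢ/rᵢ.
Distances from the field point to each charge: r₁ = 1.89 m, r₂ = 1.52 m, r₃ = 0.190 m, r₄ = 1.73 m.
V = k[(6.19×10⁻⁹)/(1.89) + (4.70×10⁻⁹)/(1.52) + (-8.25×10⁻⁹)/(0.190) + (7.00×10⁻⁹)/(1.73)] = -297 V.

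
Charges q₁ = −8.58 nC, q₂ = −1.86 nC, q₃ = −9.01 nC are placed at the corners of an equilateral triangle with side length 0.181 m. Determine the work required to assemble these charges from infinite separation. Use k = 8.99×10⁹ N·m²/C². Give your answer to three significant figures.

5.46×10⁻⁶ J

The assembly work is the sum of pairwise potential energies, U = Σ_{i<j} kqᵢqⱼ/rᵢⱼ.
All three pair separations equal the side length, 0.181 m.
U = (7.93×10⁻⁷) + (3.84×10⁻⁶) + (8.32×10⁻⁷) = 5.46×10⁻⁶ J.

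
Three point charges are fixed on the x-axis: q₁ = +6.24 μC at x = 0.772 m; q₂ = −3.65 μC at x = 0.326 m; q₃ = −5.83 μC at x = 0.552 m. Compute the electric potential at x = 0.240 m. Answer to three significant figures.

-4.44×10⁵ V

Electric potential is a scalar, so the contributions from each charge add algebraically: V = Σ kqᵢ/rᵢ.
Distances from the field point to each charge: r₁ = 0.532 m, r₂ = 0.0860 m, r₃ = 0.312 m.
V = k[(6.24×10⁻⁶)/(0.532) + (-3.65×10⁻⁶)/(0.0860) + (-5.83×10⁻⁶)/(0.312)] = -4.44×10⁵ V.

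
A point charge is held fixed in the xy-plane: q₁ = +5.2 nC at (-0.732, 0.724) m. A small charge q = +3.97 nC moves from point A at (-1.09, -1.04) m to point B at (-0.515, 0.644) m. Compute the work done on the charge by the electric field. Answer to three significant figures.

-6.99×10⁻⁷ J

The work done by the electric force is W_field = −ΔU = −q(V_B − V_A) = q(V_A − V_B).
At A: distance to the source charge is 1.80 m; V_A = kq₁/r = 26.0 V.
At B: distance to the source charge is 0.231 m; V_B = kq₁/r = 202 V.
ΔV = V_B − V_A = 176 V.
W_field = −qΔV = −(3.97×10⁻⁹ C)(176 V) = -6.99×10⁻⁷ J.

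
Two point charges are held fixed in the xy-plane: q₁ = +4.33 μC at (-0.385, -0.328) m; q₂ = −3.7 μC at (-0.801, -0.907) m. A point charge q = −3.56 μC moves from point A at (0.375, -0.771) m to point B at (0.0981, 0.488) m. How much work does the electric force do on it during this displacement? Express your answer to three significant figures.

The work done by the electric force is W_field = −ΔU = −q(V_B − V_A) = q(V_A − V_B).
At A: distances to the source charges are 0.880 m, 1.18 m; V_A = Σ kqᵢ/rᵢ = 1.62×10⁴ V.
At B: distances to the source charges are 0.948 m, 1.66 m; V_B = Σ kqᵢ/rᵢ = 2.10×10⁴ V.
ΔV = V_B − V_A = 4850 V.
W_field = −qΔV = −(-3.56×10⁻⁶ C)(4850 V) = 0.0173 J.

0.0173 J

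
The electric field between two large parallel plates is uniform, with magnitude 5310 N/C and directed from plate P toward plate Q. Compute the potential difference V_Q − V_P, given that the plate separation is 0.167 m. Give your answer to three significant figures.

In a uniform field, potential decreases in the direction of E: ΔV = −E·d for a displacement d parallel to E.
Going from P to Q is a displacement of 0.167 m along the field, so V_Q − V_P = −Ed = -887 V.

-887 V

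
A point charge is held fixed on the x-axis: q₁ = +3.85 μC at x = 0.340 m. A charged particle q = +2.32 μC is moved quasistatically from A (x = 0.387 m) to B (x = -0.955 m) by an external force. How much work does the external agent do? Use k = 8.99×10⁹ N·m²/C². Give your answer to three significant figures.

For quasistatic motion the external work equals the change in potential energy: W_ext = qΔV = q(V_B − V_A).
At A: distance to the source charge is 0.0470 m; V_A = kq₁/r = 7.36×10⁵ V.
At B: distance to the source charge is 1.29 m; V_B = kq₁/r = 2.67×10⁴ V.
ΔV = V_B − V_A = -7.10×10⁵ V.
W_ext = qΔV = (2.32×10⁻⁶ C)(-7.10×10⁵ V) = -1.65 J.

-1.65 J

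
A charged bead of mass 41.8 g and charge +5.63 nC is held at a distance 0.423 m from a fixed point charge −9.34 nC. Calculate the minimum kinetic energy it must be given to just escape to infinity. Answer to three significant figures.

1.12×10⁻⁶ J

To just escape, total mechanical energy must reach zero at infinity: ½mv²_min + U = 0, so ½mv²_min = −U = |kQq|/r.
|U| = |kQq|/r = (8.99×10⁹ N·m²/C²)(9.34×10⁻⁹)(5.63×10⁻⁹)/(0.423) = 1.12×10⁻⁶ J.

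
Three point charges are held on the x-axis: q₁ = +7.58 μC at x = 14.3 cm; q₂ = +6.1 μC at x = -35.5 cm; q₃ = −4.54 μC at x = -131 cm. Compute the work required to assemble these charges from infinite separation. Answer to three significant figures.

0.361 J

The work to assemble the configuration equals its total potential energy, U = Σ kqᵢqⱼ/rᵢⱼ over all pairs.
Pair separations: r₁₂ = 0.498 m, r₁₃ = 1.45 m, r₂₃ = 0.955 m.
U = (0.835) + (-0.213) + (-0.261) = 0.361 J.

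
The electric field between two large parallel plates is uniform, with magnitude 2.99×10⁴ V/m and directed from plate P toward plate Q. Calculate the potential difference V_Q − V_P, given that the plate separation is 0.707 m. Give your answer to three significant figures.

In a uniform field, potential decreases in the direction of E: ΔV = −E·d for a displacement d parallel to E.
Going from P to Q is a displacement of 0.707 m along the field, so V_Q − V_P = −Ed = -2.11×10⁴ V.

-2.11×10⁴ V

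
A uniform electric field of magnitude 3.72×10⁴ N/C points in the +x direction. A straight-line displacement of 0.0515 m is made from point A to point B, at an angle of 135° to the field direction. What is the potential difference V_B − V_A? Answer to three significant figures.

1350 V

Only the component of displacement along E changes the potential: ΔV = −E·d·cosθ.
ΔV = −(3.72×10⁴ V/m)(0.0515 m)cos135° = 1350 V.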